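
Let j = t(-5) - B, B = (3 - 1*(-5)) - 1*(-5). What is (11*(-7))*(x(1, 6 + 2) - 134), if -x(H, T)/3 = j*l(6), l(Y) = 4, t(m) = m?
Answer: -6314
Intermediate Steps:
B = 13 (B = (3 + 5) + 5 = 8 + 5 = 13)
j = -18 (j = -5 - 1*13 = -5 - 13 = -18)
x(H, T) = 216 (x(H, T) = -(-54)*4 = -3*(-72) = 216)
(11*(-7))*(x(1, 6 + 2) - 134) = (11*(-7))*(216 - 134) = -77*82 = -6314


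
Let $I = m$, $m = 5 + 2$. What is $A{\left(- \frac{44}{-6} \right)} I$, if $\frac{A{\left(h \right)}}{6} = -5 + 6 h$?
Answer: $1638$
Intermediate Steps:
$A{\left(h \right)} = -30 + 36 h$ ($A{\left(h \right)} = 6 \left(-5 + 6 h\right) = -30 + 36 h$)
$m = 7$
$I = 7$
$A{\left(- \frac{44}{-6} \right)} I = \left(-30 + 36 \left(- \frac{44}{-6}\right)\right) 7 = \left(-30 + 36 \left(\left(-44\right) \left(- \frac{1}{6}\right)\right)\right) 7 = \left(-30 + 36 \cdot \frac{22}{3}\right) 7 = \left(-30 + 264\right) 7 = 234 \cdot 7 = 1638$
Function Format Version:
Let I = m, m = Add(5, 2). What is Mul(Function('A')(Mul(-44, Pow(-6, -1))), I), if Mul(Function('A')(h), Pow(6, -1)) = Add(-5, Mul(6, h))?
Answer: 1638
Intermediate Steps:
Function('A')(h) = Add(-30, Mul(36, h)) (Function('A')(h) = Mul(6, Add(-5, Mul(6, h))) = Add(-30, Mul(36, h)))
m = 7
I = 7
Mul(Function('A')(Mul(-44, Pow(-6, -1))), I) = Mul(Add(-30, Mul(36, Mul(-44, Pow(-6, -1)))), 7) = Mul(Add(-30, Mul(36, Mul(-44, Rational(-1, 6)))), 7) = Mul(Add(-30, Mul(36, Rational(22, 3))), 7) = Mul(Add(-30, 264), 7) = Mul(234, 7) = 1638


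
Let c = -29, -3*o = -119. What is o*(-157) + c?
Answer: -18770/3 ≈ -6256.7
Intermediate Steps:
o = 119/3 (o = -⅓*(-119) = 119/3 ≈ 39.667)
o*(-157) + c = (119/3)*(-157) - 29 = -18683/3 - 29 = -18770/3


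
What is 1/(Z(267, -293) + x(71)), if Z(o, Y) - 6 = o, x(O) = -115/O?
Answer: 71/19268 ≈ 0.0036849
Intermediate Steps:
Z(o, Y) = 6 + o
1/(Z(267, -293) + x(71)) = 1/((6 + 267) - 115/71) = 1/(273 - 115*1/71) = 1/(273 - 115/71) = 1/(19268/71) = 71/19268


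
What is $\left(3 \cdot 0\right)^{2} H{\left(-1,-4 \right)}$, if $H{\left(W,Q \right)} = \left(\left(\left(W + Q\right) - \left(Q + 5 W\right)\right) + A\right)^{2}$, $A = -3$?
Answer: $0$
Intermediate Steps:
$H{\left(W,Q \right)} = \left(-3 - 4 W\right)^{2}$ ($H{\left(W,Q \right)} = \left(\left(\left(W + Q\right) - \left(Q + 5 W\right)\right) - 3\right)^{2} = \left(\left(\left(Q + W\right) - \left(Q + 5 W\right)\right) - 3\right)^{2} = \left(- 4 W - 3\right)^{2} = \left(-3 - 4 W\right)^{2}$)
$\left(3 \cdot 0\right)^{2} H{\left(-1,-4 \right)} = \left(3 \cdot 0\right)^{2} \left(3 + 4 \left(-1\right)\right)^{2} = 0^{2} \left(3 - 4\right)^{2} = 0 \left(-1\right)^{2} = 0 \cdot 1 = 0$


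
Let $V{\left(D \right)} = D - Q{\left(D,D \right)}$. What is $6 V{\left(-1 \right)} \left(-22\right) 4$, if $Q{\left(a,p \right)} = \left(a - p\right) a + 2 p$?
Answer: $-528$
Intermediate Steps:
$Q{\left(a,p \right)} = 2 p + a \left(a - p\right)$ ($Q{\left(a,p \right)} = a \left(a - p\right) + 2 p = 2 p + a \left(a - p\right)$)
$V{\left(D \right)} = - D$ ($V{\left(D \right)} = D - \left(D^{2} + 2 D - D D\right) = D - \left(D^{2} + 2 D - D^{2}\right) = D - 2 D = - D$)
$6 V{\left(-1 \right)} \left(-22\right) 4 = 6 \left(\left(-1\right) \left(-1\right)\right) \left(-22\right) 4 = 6 \cdot 1 \left(-22\right) 4 = 6 \left(-22\right) 4 = \left(-132\right) 4 = -528$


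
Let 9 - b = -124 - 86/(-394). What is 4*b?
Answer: 104632/197 ≈ 531.13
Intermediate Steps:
b = 26158/197 (b = 9 - (-124 - 86/(-394)) = 9 - (-124 - 86*(-1)/394) = 9 - (-124 - 1*(-43/197)) = 9 - (-124 + 43/197) = 9 - 1*(-24385/197) = 9 + 24385/197 = 26158/197 ≈ 132.78)
4*b = 4*(26158/197) = 104632/197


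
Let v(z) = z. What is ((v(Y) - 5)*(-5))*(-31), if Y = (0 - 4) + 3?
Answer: -930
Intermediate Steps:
Y = -1 (Y = -4 + 3 = -1)
((v(Y) - 5)*(-5))*(-31) = ((-1 - 5)*(-5))*(-31) = -6*(-5)*(-31) = 30*(-31) = -930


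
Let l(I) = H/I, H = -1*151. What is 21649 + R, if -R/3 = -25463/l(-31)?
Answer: 5637058/151 ≈ 37332.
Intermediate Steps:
H = -151
l(I) = -151/I
R = 2368059/151 (R = -(-76389)/((-151/(-31))) = -(-76389)/((-151*(-1/31))) = -(-76389)/151/31 = -(-76389)*31/151 = -3*(-789353/151) = 2368059/151 ≈ 15683.)
21649 + R = 21649 + 2368059/151 = 5637058/151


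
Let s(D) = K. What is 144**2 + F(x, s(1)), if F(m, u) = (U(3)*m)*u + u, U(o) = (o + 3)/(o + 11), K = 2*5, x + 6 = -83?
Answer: 142552/7 ≈ 20365.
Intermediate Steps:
x = -89 (x = -6 - 83 = -89)
K = 10
s(D) = 10
U(o) = (3 + o)/(11 + o)
F(m, u) = u + 3*m*u/7 (F(m, u) = (((3 + 3)/(11 + 3))*m)*u + u = ((6/14)*m)*u + u = (((1/14)*6)*m)*u + u = (3*m/7)*u + u = 3*m*u/7 + u = u + 3*m*u/7)
144**2 + F(x, s(1)) = 144**2 + (1/7)*10*(7 + 3*(-89)) = 20736 + (1/7)*10*(7 - 267) = 20736 + (1/7)*10*(-260) = 20736 - 2600/7 = 142552/7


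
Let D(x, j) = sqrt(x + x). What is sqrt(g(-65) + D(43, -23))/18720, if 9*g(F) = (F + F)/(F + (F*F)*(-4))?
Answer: sqrt(58 + 68121*sqrt(86))/4885920 ≈ 0.00016268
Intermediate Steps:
D(x, j) = sqrt(2)*sqrt(x) (D(x, j) = sqrt(2*x) = sqrt(2)*sqrt(x))
g(F) = 2*F/(9*(F - 4*F**2)) (g(F) = ((F + F)/(F + (F*F)*(-4)))/9 = ((2*F)/(F + F**2*(-4)))/9 = ((2*F)/(F - 4*F**2))/9 = (2*F/(F - 4*F**2))/9 = 2*F/(9*(F - 4*F**2)))
sqrt(g(-65) + D(43, -23))/18720 = sqrt(-2/(-9 + 36*(-65)) + sqrt(2)*sqrt(43))/18720 = sqrt(-2/(-9 - 2340) + sqrt(86))*(1/18720) = sqrt(-2/(-2349) + sqrt(86))*(1/18720) = sqrt(-2*(-1/2349) + sqrt(86))*(1/18720) = sqrt(2/2349 + sqrt(86))*(1/18720) = sqrt(2/2349 + sqrt(86))/18720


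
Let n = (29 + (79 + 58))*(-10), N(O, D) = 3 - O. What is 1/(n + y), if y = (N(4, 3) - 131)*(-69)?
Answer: 1/7448 ≈ 0.00013426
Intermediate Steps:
n = -1660 (n = (29 + 137)*(-10) = 166*(-10) = -1660)
y = 9108 (y = ((3 - 1*4) - 131)*(-69) = ((3 - 4) - 131)*(-69) = (-1 - 131)*(-69) = -132*(-69) = 9108)
1/(n + y) = 1/(-1660 + 9108) = 1/7448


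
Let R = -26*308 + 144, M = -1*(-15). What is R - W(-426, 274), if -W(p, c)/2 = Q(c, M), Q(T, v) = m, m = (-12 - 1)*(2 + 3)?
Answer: -7994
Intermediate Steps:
M = 15
m = -65 (m = -13*5 = -65)
Q(T, v) = -65
W(p, c) = 130 (W(p, c) = -2*(-65) = 130)
R = -7864 (R = -8008 + 144 = -7864)
R - W(-426, 274) = -7864 - 1*130 = -7864 - 130 = -7994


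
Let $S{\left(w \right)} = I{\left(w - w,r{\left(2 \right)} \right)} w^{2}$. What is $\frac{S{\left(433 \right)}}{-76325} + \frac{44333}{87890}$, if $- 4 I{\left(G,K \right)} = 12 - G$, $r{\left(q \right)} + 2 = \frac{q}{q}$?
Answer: $\frac{10563788171}{1341640850} \approx 7.8738$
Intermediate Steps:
$r{\left(q \right)} = -1$ ($r{\left(q \right)} = -2 + \frac{q}{q} = -2 + 1 = -1$)
$I{\left(G,K \right)} = -3 + \frac{G}{4}$ ($I{\left(G,K \right)} = - \frac{12 - G}{4} = -3 + \frac{G}{4}$)
$S{\left(w \right)} = - 3 w^{2}$ ($S{\left(w \right)} = \left(-3 + \frac{w - w}{4}\right) w^{2} = \left(-3 + \frac{1}{4} \cdot 0\right) w^{2} = \left(-3 + 0\right) w^{2} = - 3 w^{2}$)
$\frac{S{\left(433 \right)}}{-76325} + \frac{44333}{87890} = \frac{\left(-3\right) 433^{2}}{-76325} + \frac{44333}{87890} = \left(-3\right) 187489 \left(- \frac{1}{76325}\right) + 44333 \cdot \frac{1}{87890} = \left(-562467\right) \left(- \frac{1}{76325}\right) + \frac{44333}{87890} = \frac{562467}{76325} + \frac{44333}{87890} = \frac{10563788171}{1341640850}$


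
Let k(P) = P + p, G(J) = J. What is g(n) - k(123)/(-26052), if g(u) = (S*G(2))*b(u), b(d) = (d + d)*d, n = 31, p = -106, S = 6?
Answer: 600863345/26052 ≈ 23064.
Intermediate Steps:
b(d) = 2*d² (b(d) = (2*d)*d = 2*d²)
k(P) = -106 + P (k(P) = P - 106 = -106 + P)
g(u) = 24*u² (g(u) = (6*2)*(2*u²) = 12*(2*u²) = 24*u²)
g(n) - k(123)/(-26052) = 24*31² - (-106 + 123)/(-26052) = 24*961 - 17*(-1)/26052 = 23064 - 1*(-17/26052) = 23064 + 17/26052 = 600863345/26052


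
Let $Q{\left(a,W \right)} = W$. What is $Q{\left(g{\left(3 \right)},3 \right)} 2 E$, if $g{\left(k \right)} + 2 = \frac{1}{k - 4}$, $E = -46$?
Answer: $-276$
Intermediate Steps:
$g{\left(k \right)} = -2 + \frac{1}{-4 + k}$ ($g{\left(k \right)} = -2 + \frac{1}{k - 4} = -2 + \frac{1}{-4 + k}$)
$Q{\left(g{\left(3 \right)},3 \right)} 2 E = 3 \cdot 2 \left(-46\right) = 6 \left(-46\right) = -276$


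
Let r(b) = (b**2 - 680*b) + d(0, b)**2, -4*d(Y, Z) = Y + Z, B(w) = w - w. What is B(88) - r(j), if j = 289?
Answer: 1724463/16 ≈ 1.0778e+5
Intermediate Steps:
B(w) = 0
d(Y, Z) = -Y/4 - Z/4 (d(Y, Z) = -(Y + Z)/4 = -Y/4 - Z/4)
r(b) = -680*b + 17*b**2/16 (r(b) = (b**2 - 680*b) + (-1/4*0 - b/4)**2 = (b**2 - 680*b) + (0 - b/4)**2 = (b**2 - 680*b) + (-b/4)**2 = (b**2 - 680*b) + b**2/16 = -680*b + 17*b**2/16)
B(88) - r(j) = 0 - 17*289*(-640 + 289)/16 = 0 - 17*289*(-351)/16 = 0 - 1*(-1724463/16) = 0 + 1724463/16 = 1724463/16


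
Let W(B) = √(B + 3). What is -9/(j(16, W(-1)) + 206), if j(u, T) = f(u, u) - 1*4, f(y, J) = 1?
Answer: -9/203 ≈ -0.044335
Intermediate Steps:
W(B) = √(3 + B)
j(u, T) = -3 (j(u, T) = 1 - 1*4 = 1 - 4 = -3)
-9/(j(16, W(-1)) + 206) = -9/(-3 + 206) = -9/203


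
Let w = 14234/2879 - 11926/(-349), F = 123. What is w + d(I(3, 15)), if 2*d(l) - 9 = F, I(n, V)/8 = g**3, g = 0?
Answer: 105617506/1004771 ≈ 105.12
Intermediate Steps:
I(n, V) = 0 (I(n, V) = 8*0**3 = 8*0 = 0)
d(l) = 66 (d(l) = 9/2 + (1/2)*123 = 9/2 + 123/2 = 66)
w = 39302620/1004771 (w = 14234*(1/2879) - 11926*(-1/349) = 14234/2879 + 11926/349 = 39302620/1004771 ≈ 39.116)
w + d(I(3, 15)) = 39302620/1004771 + 66 = 105617506/1004771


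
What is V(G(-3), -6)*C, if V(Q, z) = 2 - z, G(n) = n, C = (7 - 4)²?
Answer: 72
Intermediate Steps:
C = 9 (C = 3² = 9)
V(G(-3), -6)*C = (2 - 1*(-6))*9 = (2 + 6)*9 = 8*9 = 72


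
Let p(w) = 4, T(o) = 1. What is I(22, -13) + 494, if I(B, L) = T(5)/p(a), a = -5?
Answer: 1977/4 ≈ 494.25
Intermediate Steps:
I(B, L) = ¼ (I(B, L) = 1/4 = 1*(¼) = ¼)
I(22, -13) + 494 = ¼ + 494 = 1977/4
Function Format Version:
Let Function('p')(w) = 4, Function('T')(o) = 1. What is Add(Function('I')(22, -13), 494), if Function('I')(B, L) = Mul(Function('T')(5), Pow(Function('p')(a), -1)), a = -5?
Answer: Rational(1977, 4) ≈ 494.25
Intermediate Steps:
Function('I')(B, L) = Rational(1, 4) (Function('I')(B, L) = Mul(1, Pow(4, -1)) = Mul(1, Rational(1, 4)) = Rational(1, 4))
Add(Function('I')(22, -13), 494) = Add(Rational(1, 4), 494) = Rational(1977, 4)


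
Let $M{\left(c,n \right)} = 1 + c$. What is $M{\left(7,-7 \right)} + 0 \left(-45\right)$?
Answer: $8$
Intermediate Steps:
$M{\left(7,-7 \right)} + 0 \left(-45\right) = \left(1 + 7\right) + 0 \left(-45\right) = 8 + 0 = 8$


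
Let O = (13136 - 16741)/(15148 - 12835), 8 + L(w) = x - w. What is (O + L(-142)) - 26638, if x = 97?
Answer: -61082996/2313 ≈ -26409.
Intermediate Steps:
L(w) = 89 - w (L(w) = -8 + (97 - w) = 89 - w)
O = -3605/2313 ≈ -1.5586
(O + L(-142)) - 26638 = (-3605/2313 + (89 - 1*(-142))) - 26638 = (-3605/2313 + (89 + 142)) - 26638 = (-3605/2313 + 231) - 26638 = 530698/2313 - 26638 = -61082996/2313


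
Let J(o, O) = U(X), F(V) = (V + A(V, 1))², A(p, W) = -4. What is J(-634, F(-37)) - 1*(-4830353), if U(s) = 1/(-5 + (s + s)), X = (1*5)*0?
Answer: 24151764/5 ≈ 4.8304e+6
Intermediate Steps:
X = 0 (X = 5*0 = 0)
F(V) = (-4 + V)² (F(V) = (V - 4)² = (-4 + V)²)
U(s) = 1/(-5 + 2*s)
J(o, O) = -⅕ (J(o, O) = 1/(-5 + 2*0) = 1/(-5 + 0) = 1/(-5) = -⅕)
J(-634, F(-37)) - 1*(-4830353) = -⅕ - 1*(-4830353) = -⅕ + 4830353 = 24151764/5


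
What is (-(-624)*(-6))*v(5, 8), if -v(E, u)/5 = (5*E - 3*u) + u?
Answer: 168480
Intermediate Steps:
v(E, u) = -25*E + 10*u (v(E, u) = -5*((5*E - 3*u) + u) = -5*((-3*u + 5*E) + u) = -5*(-2*u + 5*E) = -25*E + 10*u)
(-(-624)*(-6))*v(5, 8) = (-(-624)*(-6))*(-25*5 + 10*8) = (-78*48)*(-125 + 80) = -3744*(-45) = 168480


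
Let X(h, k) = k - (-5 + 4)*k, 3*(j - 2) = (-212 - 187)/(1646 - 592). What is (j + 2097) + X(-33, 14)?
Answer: 2241725/1054 ≈ 2126.9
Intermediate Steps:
j = 1975/1054 (j = 2 + ((-212 - 187)/(1646 - 592))/3 = 2 + (-399/1054)/3 = 2 + (-399*1/1054)/3 = 2 + (⅓)*(-399/1054) = 2 - 133/1054 = 1975/1054 ≈ 1.8738)
X(h, k) = 2*k (X(h, k) = k - (-1)*k = k + k = 2*k)
(j + 2097) + X(-33, 14) = (1975/1054 + 2097) + 2*14 = 2212213/1054 + 28 = 2241725/1054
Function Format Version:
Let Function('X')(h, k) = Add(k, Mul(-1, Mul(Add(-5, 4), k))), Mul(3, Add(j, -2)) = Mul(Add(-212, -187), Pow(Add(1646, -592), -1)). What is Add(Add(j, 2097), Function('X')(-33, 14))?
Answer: Rational(2241725, 1054) ≈ 2126.9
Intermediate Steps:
j = Rational(1975, 1054) (j = Add(2, Mul(Rational(1, 3), Mul(Add(-212, -187), Pow(Add(1646, -592), -1)))) = Add(2, Mul(Rational(1, 3), Mul(-399, Pow(1054, -1)))) = Add(2, Mul(Rational(1, 3), Mul(-399, Rational(1, 1054)))) = Add(2, Mul(Rational(1, 3), Rational(-399, 1054))) = Add(2, Rational(-133, 1054)) = Rational(1975, 1054) ≈ 1.8738)
Function('X')(h, k) = Mul(2, k) (Function('X')(h, k) = Add(k, Mul(-1, Mul(-1, k))) = Add(k, k) = Mul(2, k))
Add(Add(j, 2097), Function('X')(-33, 14)) = Add(Add(Rational(1975, 1054), 2097), Mul(2, 14)) = Add(Rational(2212213, 1054), 28) = Rational(2241725, 1054)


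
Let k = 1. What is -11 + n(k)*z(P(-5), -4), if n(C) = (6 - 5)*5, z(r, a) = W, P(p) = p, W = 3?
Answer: 4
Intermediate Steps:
z(r, a) = 3
n(C) = 5 (n(C) = 1*5 = 5)
-11 + n(k)*z(P(-5), -4) = -11 + 5*3 = -11 + 15 = 4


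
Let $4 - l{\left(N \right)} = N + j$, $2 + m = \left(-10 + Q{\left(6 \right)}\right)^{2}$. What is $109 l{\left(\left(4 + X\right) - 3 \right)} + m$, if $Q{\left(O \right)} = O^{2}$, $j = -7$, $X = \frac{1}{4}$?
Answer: $\frac{6947}{4} \approx 1736.8$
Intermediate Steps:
$X = \frac{1}{4} \approx 0.25$
$m = 674$ ($m = -2 + \left(-10 + 6^{2}\right)^{2} = -2 + \left(-10 + 36\right)^{2} = -2 + 26^{2} = -2 + 676 = 674$)
$l{\left(N \right)} = 11 - N$ ($l{\left(N \right)} = 4 - \left(N - 7\right) = 4 - \left(-7 + N\right) = 11 - N$)
$109 l{\left(\left(4 + X\right) - 3 \right)} + m = 109 \left(11 - \left(\left(4 + \frac{1}{4}\right) - 3\right)\right) + 674 = 109 \left(11 - \left(\frac{17}{4} - 3\right)\right) + 674 = 109 \left(11 - \frac{5}{4}\right) + 674 = 109 \cdot \frac{39}{4} + 674 = \frac{4251}{4} + 674 = \frac{6947}{4}$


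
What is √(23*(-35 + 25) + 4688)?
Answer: √4458 ≈ 66.768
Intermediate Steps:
√(23*(-35 + 25) + 4688) = √(23*(-10) + 4688) = √(-230 + 4688) = √4458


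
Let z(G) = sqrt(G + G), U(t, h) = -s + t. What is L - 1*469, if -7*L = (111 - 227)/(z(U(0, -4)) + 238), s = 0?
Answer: -390619/833 ≈ -468.93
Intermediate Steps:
U(t, h) = t (U(t, h) = -1*0 + t = 0 + t = t)
z(G) = sqrt(2)*sqrt(G) (z(G) = sqrt(2*G) = sqrt(2)*sqrt(G))
L = 58/833 (L = -(111 - 227)/(7*(sqrt(2)*sqrt(0) + 238)) = -(-116)/(7*(sqrt(2)*0 + 238)) = -(-116)/(7*(0 + 238)) = -(-116)/(7*238) = -1/7*(-58/119) = 58/833 ≈ 0.069628)
L - 1*469 = 58/833 - 1*469 = 58/833 - 469 = -390619/833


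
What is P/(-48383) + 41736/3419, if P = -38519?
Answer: 2151009349/165421477 ≈ 13.003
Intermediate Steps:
P/(-48383) + 41736/3419 = -38519/(-48383) + 41736/3419 = -38519*(-1/48383) + 41736*(1/3419) = 38519/48383 + 41736/3419 = 2151009349/165421477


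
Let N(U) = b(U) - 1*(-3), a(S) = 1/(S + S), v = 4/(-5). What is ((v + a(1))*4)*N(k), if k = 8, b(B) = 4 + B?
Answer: -18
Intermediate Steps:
v = -⅘ (v = 4*(-⅕) = -⅘ ≈ -0.80000)
a(S) = 1/(2*S)
N(U) = 7 + U (N(U) = (4 + U) - 1*(-3) = (4 + U) + 3 = 7 + U)
((v + a(1))*4)*N(k) = ((-⅘ + (½)/1)*4)*(7 + 8) = ((-⅘ + (½)*1)*4)*15 = ((-⅘ + ½)*4)*15 = -3/10*4*15 = -6/5*15 = -18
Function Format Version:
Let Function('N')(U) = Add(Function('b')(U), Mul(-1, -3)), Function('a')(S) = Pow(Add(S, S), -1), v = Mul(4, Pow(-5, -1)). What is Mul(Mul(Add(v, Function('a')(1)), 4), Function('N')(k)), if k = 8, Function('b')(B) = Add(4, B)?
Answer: -18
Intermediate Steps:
v = Rational(-4, 5) (v = Mul(4, Rational(-1, 5)) = Rational(-4, 5) ≈ -0.80000)
Function('a')(S) = Mul(Rational(1, 2), Pow(S, -1)) (Function('a')(S) = Pow(Mul(2, S), -1) = Mul(Rational(1, 2), Pow(S, -1)))
Function('N')(U) = Add(7, U) (Function('N')(U) = Add(Add(4, U), Mul(-1, -3)) = Add(Add(4, U), 3) = Add(7, U))
Mul(Mul(Add(v, Function('a')(1)), 4), Function('N')(k)) = Mul(Mul(Add(Rational(-4, 5), Mul(Rational(1, 2), Pow(1, -1))), 4), Add(7, 8)) = Mul(Mul(Add(Rational(-4, 5), Mul(Rational(1, 2), 1)), 4), 15) = Mul(Mul(Add(Rational(-4, 5), Rational(1, 2)), 4), 15) = Mul(Mul(Rational(-3, 10), 4), 15) = Mul(Rational(-6, 5), 15) = -18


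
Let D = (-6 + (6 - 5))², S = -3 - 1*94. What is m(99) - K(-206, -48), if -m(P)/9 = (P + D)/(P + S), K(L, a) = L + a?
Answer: -304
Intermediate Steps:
S = -97 (S = -3 - 94 = -97)
D = 25 (D = (-6 + 1)² = (-5)² = 25)
m(P) = -9*(25 + P)/(-97 + P) (m(P) = -9*(P + 25)/(P - 97) = -9*(25 + P)/(-97 + P))
m(99) - K(-206, -48) = 9*(-25 - 1*99)/(-97 + 99) - (-206 - 48) = 9*(-25 - 99)/2 - 1*(-254) = 9*(½)*(-124) + 254 = -558 + 254 = -304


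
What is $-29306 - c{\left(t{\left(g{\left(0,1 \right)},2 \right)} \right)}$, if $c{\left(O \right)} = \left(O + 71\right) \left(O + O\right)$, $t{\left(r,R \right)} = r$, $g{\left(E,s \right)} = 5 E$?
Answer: $-29306$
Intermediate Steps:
$c{\left(O \right)} = 2 O \left(71 + O\right)$ ($c{\left(O \right)} = \left(71 + O\right) 2 O = 2 O \left(71 + O\right)$)
$-29306 - c{\left(t{\left(g{\left(0,1 \right)},2 \right)} \right)} = -29306 - 2 \cdot 5 \cdot 0 \left(71 + 5 \cdot 0\right) = -29306 - 2 \cdot 0 \left(71 + 0\right) = -29306 - 2 \cdot 0 \cdot 71 = -29306 - 0 = -29306 + 0 = -29306$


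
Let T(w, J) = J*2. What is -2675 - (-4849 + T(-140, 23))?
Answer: 2128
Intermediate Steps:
T(w, J) = 2*J
-2675 - (-4849 + T(-140, 23)) = -2675 - (-4849 + 2*23) = -2675 - (-4849 + 46) = -2675 - 1*(-4803) = -2675 + 4803 = 2128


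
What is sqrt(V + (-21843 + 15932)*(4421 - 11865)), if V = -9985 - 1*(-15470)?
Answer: sqrt(44006969) ≈ 6633.8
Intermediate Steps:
V = 5485 (V = -9985 + 15470 = 5485)
sqrt(V + (-21843 + 15932)*(4421 - 11865)) = sqrt(5485 + (-21843 + 15932)*(4421 - 11865)) = sqrt(5485 - 5911*(-7444)) = sqrt(5485 + 44001484) = sqrt(44006969)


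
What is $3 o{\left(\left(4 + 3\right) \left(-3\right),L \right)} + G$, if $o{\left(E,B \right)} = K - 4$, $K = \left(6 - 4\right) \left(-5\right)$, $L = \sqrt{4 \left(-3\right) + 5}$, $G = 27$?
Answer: $-15$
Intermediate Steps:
$L = i \sqrt{7}$ ($L = \sqrt{-12 + 5} = \sqrt{-7} = i \sqrt{7} \approx 2.6458 i$)
$K = -10$ ($K = 2 \left(-5\right) = -10$)
$o{\left(E,B \right)} = -14$ ($o{\left(E,B \right)} = -10 - 4 = -14$)
$3 o{\left(\left(4 + 3\right) \left(-3\right),L \right)} + G = 3 \left(-14\right) + 27 = -42 + 27 = -15$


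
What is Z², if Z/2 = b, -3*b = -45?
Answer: 900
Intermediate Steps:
b = 15 (b = -⅓*(-45) = 15)
Z = 30 (Z = 2*15 = 30)
Z² = 30² = 900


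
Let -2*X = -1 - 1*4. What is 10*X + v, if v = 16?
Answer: 41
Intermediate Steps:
X = 5/2 (X = -(-1 - 1*4)/2 = -(-1 - 4)/2 = -1/2*(-5) = 5/2 ≈ 2.5000)
10*X + v = 10*(5/2) + 16 = 25 + 16 = 41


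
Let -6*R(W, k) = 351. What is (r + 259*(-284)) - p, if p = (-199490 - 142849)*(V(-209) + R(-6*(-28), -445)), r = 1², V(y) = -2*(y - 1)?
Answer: 247363987/2 ≈ 1.2368e+8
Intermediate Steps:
V(y) = 2 - 2*y (V(y) = -2*(-1 + y) = 2 - 2*y)
R(W, k) = -117/2 (R(W, k) = -⅙*351 = -117/2)
r = 1
p = -247511097/2 (p = (-199490 - 142849)*((2 - 2*(-209)) - 117/2) = -342339*((2 + 418) - 117/2) = -342339*(420 - 117/2) = -342339*723/2 = -247511097/2 ≈ -1.2376e+8)
(r + 259*(-284)) - p = (1 + 259*(-284)) - 1*(-247511097/2) = (1 - 73556) + 247511097/2 = -73555 + 247511097/2 = 247363987/2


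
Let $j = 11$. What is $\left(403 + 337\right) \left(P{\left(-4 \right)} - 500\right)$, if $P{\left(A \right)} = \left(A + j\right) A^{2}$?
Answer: $-287120$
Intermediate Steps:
$P{\left(A \right)} = A^{2} \left(11 + A\right)$ ($P{\left(A \right)} = \left(A + 11\right) A^{2} = \left(11 + A\right) A^{2} = A^{2} \left(11 + A\right)$)
$\left(403 + 337\right) \left(P{\left(-4 \right)} - 500\right) = \left(403 + 337\right) \left(\left(-4\right)^{2} \left(11 - 4\right) - 500\right) = 740 \left(16 \cdot 7 - 500\right) = 740 \left(112 - 500\right) = 740 \left(-388\right) = -287120$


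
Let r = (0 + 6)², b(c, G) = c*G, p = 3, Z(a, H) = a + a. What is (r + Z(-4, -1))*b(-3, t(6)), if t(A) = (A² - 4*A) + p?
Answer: -1260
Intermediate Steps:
Z(a, H) = 2*a
t(A) = 3 + A² - 4*A (t(A) = (A² - 4*A) + 3 = 3 + A² - 4*A)
b(c, G) = G*c
r = 36 (r = 6² = 36)
(r + Z(-4, -1))*b(-3, t(6)) = (36 + 2*(-4))*((3 + 6² - 4*6)*(-3)) = (36 - 8)*((3 + 36 - 24)*(-3)) = 28*(15*(-3)) = 28*(-45) = -1260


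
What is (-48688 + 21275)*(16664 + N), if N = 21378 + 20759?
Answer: -1611911813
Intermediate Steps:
N = 42137
(-48688 + 21275)*(16664 + N) = (-48688 + 21275)*(16664 + 42137) = -27413*58801 = -1611911813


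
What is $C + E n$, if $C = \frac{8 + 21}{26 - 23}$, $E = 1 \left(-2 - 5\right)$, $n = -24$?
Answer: $\frac{533}{3} \approx 177.67$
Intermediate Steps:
$E = -7$ ($E = 1 \left(-7\right) = -7$)
$C = \frac{29}{3} \approx 9.6667$
$C + E n = \frac{29}{3} - -168 = \frac{29}{3} + 168 = \frac{533}{3}$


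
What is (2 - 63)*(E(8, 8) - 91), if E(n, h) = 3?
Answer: 5368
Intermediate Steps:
(2 - 63)*(E(8, 8) - 91) = (2 - 63)*(3 - 91) = -61*(-88) = 5368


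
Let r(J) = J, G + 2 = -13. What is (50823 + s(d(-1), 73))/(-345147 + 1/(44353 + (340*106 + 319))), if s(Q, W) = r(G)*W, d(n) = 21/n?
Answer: -4013646336/27857504663 ≈ -0.14408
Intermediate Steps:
G = -15 (G = -2 - 13 = -15)
s(Q, W) = -15*W
(50823 + s(d(-1), 73))/(-345147 + 1/(44353 + (340*106 + 319))) = (50823 - 15*73)/(-345147 + 1/(44353 + (340*106 + 319))) = (50823 - 1095)/(-345147 + 1/(44353 + (36040 + 319))) = 49728/(-345147 + 1/(44353 + 36359)) = 49728/(-345147 + 1/80712) = 49728/(-27857504663/80712) = 49728*(-80712/27857504663) = -4013646336/27857504663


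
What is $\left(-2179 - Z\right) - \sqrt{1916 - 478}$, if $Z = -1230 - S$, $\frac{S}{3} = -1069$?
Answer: $-4156 - \sqrt{1438} \approx -4193.9$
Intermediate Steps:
$S = -3207$ ($S = 3 \left(-1069\right) = -3207$)
$Z = 1977$ ($Z = -1230 - -3207 = -1230 + 3207 = 1977$)
$\left(-2179 - Z\right) - \sqrt{1916 - 478} = \left(-2179 - 1977\right) - \sqrt{1916 - 478} = \left(-2179 - 1977\right) - \sqrt{1438} = -4156 - \sqrt{1438}$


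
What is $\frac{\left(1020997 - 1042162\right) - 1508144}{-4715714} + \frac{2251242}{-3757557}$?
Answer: $- \frac{1623249226225}{5906521383566} \approx -0.27482$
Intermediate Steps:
$\frac{\left(1020997 - 1042162\right) - 1508144}{-4715714} + \frac{2251242}{-3757557} = \left(-21165 - 1508144\right) \left(- \frac{1}{4715714}\right) + 2251242 \left(- \frac{1}{3757557}\right) = \left(-1529309\right) \left(- \frac{1}{4715714}\right) - \frac{750414}{1252519} = \frac{1529309}{4715714} - \frac{750414}{1252519} = - \frac{1623249226225}{5906521383566}$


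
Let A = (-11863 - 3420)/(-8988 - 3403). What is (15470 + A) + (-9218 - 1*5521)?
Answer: 9073104/12391 ≈ 732.23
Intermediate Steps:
A = 15283/12391 (A = -15283/(-12391) = -15283*(-1/12391) = 15283/12391 ≈ 1.2334)
(15470 + A) + (-9218 - 1*5521) = (15470 + 15283/12391) + (-9218 - 1*5521) = 191704053/12391 + (-9218 - 5521) = 191704053/12391 - 14739 = 9073104/12391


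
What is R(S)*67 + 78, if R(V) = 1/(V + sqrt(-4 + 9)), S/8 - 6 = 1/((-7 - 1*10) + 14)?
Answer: 1466514/18451 - 603*sqrt(5)/18451 ≈ 79.408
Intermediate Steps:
S = 136/3 (S = 48 + 8/((-7 - 1*10) + 14) = 48 + 8/((-7 - 10) + 14) = 48 + 8/(-17 + 14) = 48 + 8/(-3) = 48 + 8*(-1/3) = 48 - 8/3 = 136/3 ≈ 45.333)
R(V) = 1/(V + sqrt(5))
R(S)*67 + 78 = 67/(136/3 + sqrt(5)) + 78 = 78 + 67/(136/3 + sqrt(5))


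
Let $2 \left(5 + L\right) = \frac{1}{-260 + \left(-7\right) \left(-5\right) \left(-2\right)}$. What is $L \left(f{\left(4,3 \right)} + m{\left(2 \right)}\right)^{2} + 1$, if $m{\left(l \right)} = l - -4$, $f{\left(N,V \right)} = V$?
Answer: $- \frac{88907}{220} \approx -404.12$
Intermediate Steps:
$m{\left(l \right)} = 4 + l$ ($m{\left(l \right)} = l + 4 = 4 + l$)
$L = - \frac{3301}{660}$ ($L = -5 + \frac{1}{2 \left(-260 + \left(-7\right) \left(-5\right) \left(-2\right)\right)} = -5 + \frac{1}{2 \left(-260 + 35 \left(-2\right)\right)} = -5 + \frac{1}{2 \left(-260 - 70\right)} = -5 + \frac{1}{2 \left(-330\right)} = -5 + \frac{1}{2} \left(- \frac{1}{330}\right) = -5 - \frac{1}{660} = - \frac{3301}{660} \approx -5.0015$)
$L \left(f{\left(4,3 \right)} + m{\left(2 \right)}\right)^{2} + 1 = - \frac{3301 \left(3 + \left(4 + 2\right)\right)^{2}}{660} + 1 = - \frac{3301 \left(3 + 6\right)^{2}}{660} + 1 = - \frac{3301 \cdot 9^{2}}{660} + 1 = \left(- \frac{3301}{660}\right) 81 + 1 = - \frac{89127}{220} + 1 = - \frac{88907}{220}$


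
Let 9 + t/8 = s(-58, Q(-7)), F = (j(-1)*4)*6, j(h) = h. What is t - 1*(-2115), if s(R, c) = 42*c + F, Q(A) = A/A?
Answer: 2187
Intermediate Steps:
Q(A) = 1
F = -24 (F = -1*4*6 = -4*6 = -24)
s(R, c) = -24 + 42*c (s(R, c) = 42*c - 24 = -24 + 42*c)
t = 72 (t = -72 + 8*(-24 + 42*1) = -72 + 8*(-24 + 42) = -72 + 8*18 = -72 + 144 = 72)
t - 1*(-2115) = 72 - 1*(-2115) = 72 + 2115 = 2187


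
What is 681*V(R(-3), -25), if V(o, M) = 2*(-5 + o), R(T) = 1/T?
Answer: -7264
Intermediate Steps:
V(o, M) = -10 + 2*o
681*V(R(-3), -25) = 681*(-10 + 2/(-3)) = 681*(-10 + 2*(-1/3)) = 681*(-10 - 2/3) = 681*(-32/3) = -7264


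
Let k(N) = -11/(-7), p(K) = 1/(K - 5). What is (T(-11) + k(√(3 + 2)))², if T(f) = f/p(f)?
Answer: 1545049/49 ≈ 31532.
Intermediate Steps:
p(K) = 1/(-5 + K)
T(f) = f*(-5 + f) (T(f) = f/(1/(-5 + f)) = f*(-5 + f))
k(N) = 11/7 (k(N) = -11*(-⅐) = 11/7)
(T(-11) + k(√(3 + 2)))² = (-11*(-5 - 11) + 11/7)² = (-11*(-16) + 11/7)² = (176 + 11/7)² = (1243/7)² = 1545049/49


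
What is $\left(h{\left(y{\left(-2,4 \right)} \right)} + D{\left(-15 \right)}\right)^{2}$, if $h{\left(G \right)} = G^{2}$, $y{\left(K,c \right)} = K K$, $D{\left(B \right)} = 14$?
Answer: $900$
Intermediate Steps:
$y{\left(K,c \right)} = K^{2}$
$\left(h{\left(y{\left(-2,4 \right)} \right)} + D{\left(-15 \right)}\right)^{2} = \left(\left(\left(-2\right)^{2}\right)^{2} + 14\right)^{2} = \left(4^{2} + 14\right)^{2} = \left(16 + 14\right)^{2} = 30^{2} = 900$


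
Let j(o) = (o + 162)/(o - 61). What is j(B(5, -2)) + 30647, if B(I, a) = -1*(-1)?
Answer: 1838657/60 ≈ 30644.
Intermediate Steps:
B(I, a) = 1
j(o) = (162 + o)/(-61 + o)
j(B(5, -2)) + 30647 = (162 + 1)/(-61 + 1) + 30647 = 163/(-60) + 30647 = -1/60*163 + 30647 = -163/60 + 30647 = 1838657/60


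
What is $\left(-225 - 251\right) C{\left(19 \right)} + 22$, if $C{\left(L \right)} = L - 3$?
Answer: $-7594$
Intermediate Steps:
$C{\left(L \right)} = -3 + L$
$\left(-225 - 251\right) C{\left(19 \right)} + 22 = \left(-225 - 251\right) \left(-3 + 19\right) + 22 = \left(-225 - 251\right) 16 + 22 = \left(-476\right) 16 + 22 = -7616 + 22 = -7594$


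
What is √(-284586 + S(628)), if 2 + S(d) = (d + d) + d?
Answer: 4*I*√17669 ≈ 531.7*I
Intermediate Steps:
S(d) = -2 + 3*d (S(d) = -2 + ((d + d) + d) = -2 + (2*d + d) = -2 + 3*d)
√(-284586 + S(628)) = √(-284586 + (-2 + 3*628)) = √(-284586 + (-2 + 1884)) = √(-284586 + 1882) = √(-282704) = 4*I*√17669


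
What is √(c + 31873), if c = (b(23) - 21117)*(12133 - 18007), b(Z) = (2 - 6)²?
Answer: √123979147 ≈ 11135.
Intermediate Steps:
b(Z) = 16 (b(Z) = (-4)² = 16)
c = 123947274 (c = (16 - 21117)*(12133 - 18007) = -21101*(-5874) = 123947274)
√(c + 31873) = √(123947274 + 31873) = √123979147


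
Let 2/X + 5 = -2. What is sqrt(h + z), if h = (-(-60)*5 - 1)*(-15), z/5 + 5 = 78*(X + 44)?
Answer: sqrt(614390)/7 ≈ 111.98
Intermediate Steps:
X = -2/7 (X = 2/(-5 - 2) = 2/(-7) = 2*(-1/7) = -2/7 ≈ -0.28571)
z = 119165/7 (z = -25 + 5*(78*(-2/7 + 44)) = -25 + 5*(78*(306/7)) = -25 + 5*(23868/7) = -25 + 119340/7 = 119165/7 ≈ 17024.)
h = -4485 (h = (-15*(-20) - 1)*(-15) = (300 - 1)*(-15) = 299*(-15) = -4485)
sqrt(h + z) = sqrt(-4485 + 119165/7) = sqrt(87770/7) = sqrt(614390)/7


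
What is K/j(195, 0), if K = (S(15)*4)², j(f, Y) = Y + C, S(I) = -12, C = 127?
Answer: 2304/127 ≈ 18.142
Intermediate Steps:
j(f, Y) = 127 + Y (j(f, Y) = Y + 127 = 127 + Y)
K = 2304 (K = (-12*4)² = (-48)² = 2304)
K/j(195, 0) = 2304/(127 + 0) = 2304/127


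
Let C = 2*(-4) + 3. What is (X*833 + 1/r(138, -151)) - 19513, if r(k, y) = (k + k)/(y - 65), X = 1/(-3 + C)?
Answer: -3609695/184 ≈ -19618.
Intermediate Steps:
C = -5 (C = -8 + 3 = -5)
X = -1/8 (X = 1/(-3 - 5) = 1/(-8) = -1/8 ≈ -0.12500)
r(k, y) = 2*k/(-65 + y) (r(k, y) = (2*k)/(-65 + y) = 2*k/(-65 + y))
(X*833 + 1/r(138, -151)) - 19513 = (-1/8*833 + 1/(2*138/(-65 - 151))) - 19513 = (-833/8 + 1/(2*138/(-216))) - 19513 = (-833/8 + 1/(2*138*(-1/216))) - 19513 = (-833/8 + 1/(-23/18)) - 19513 = (-833/8 - 18/23) - 19513 = -19303/184 - 19513 = -3609695/184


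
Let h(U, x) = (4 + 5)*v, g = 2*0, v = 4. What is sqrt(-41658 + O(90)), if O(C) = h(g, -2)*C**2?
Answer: sqrt(249942) ≈ 499.94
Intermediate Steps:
g = 0
h(U, x) = 36 (h(U, x) = (4 + 5)*4 = 9*4 = 36)
O(C) = 36*C**2
sqrt(-41658 + O(90)) = sqrt(-41658 + 36*90**2) = sqrt(-41658 + 36*8100) = sqrt(-41658 + 291600) = sqrt(249942)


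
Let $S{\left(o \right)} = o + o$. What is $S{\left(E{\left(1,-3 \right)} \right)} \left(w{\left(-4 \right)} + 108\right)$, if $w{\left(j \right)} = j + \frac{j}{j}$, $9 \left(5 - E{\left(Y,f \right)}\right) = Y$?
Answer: $\frac{3080}{3} \approx 1026.7$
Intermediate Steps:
$E{\left(Y,f \right)} = 5 - \frac{Y}{9}$
$w{\left(j \right)} = 1 + j$ ($w{\left(j \right)} = j + 1 = 1 + j$)
$S{\left(o \right)} = 2 o$
$S{\left(E{\left(1,-3 \right)} \right)} \left(w{\left(-4 \right)} + 108\right) = 2 \left(5 - \frac{1}{9}\right) \left(\left(1 - 4\right) + 108\right) = 2 \left(5 - \frac{1}{9}\right) \left(-3 + 108\right) = 2 \cdot \frac{44}{9} \cdot 105 = \frac{88}{9} \cdot 105 = \frac{3080}{3}$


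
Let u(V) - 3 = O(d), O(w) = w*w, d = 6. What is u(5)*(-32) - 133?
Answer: -1381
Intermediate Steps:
O(w) = w²
u(V) = 39 (u(V) = 3 + 6² = 3 + 36 = 39)
u(5)*(-32) - 133 = 39*(-32) - 133 = -1248 - 133 = -1381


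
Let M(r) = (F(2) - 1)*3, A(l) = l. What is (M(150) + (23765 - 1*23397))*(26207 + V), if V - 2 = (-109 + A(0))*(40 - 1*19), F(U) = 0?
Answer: 8730800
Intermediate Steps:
V = -2287 (V = 2 + (-109 + 0)*(40 - 1*19) = 2 - 109*(40 - 19) = 2 - 109*21 = 2 - 2289 = -2287)
M(r) = -3 (M(r) = (0 - 1)*3 = -1*3 = -3)
(M(150) + (23765 - 1*23397))*(26207 + V) = (-3 + (23765 - 1*23397))*(26207 - 2287) = (-3 + (23765 - 23397))*23920 = (-3 + 368)*23920 = 365*23920 = 8730800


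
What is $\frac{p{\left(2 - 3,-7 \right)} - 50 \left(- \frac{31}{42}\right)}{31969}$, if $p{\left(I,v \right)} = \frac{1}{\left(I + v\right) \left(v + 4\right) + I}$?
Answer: $\frac{17846}{15441027} \approx 0.0011558$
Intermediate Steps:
$p{\left(I,v \right)} = \frac{1}{I + \left(4 + v\right) \left(I + v\right)}$ ($p{\left(I,v \right)} = \frac{1}{\left(I + v\right) \left(4 + v\right) + I} = \frac{1}{\left(4 + v\right) \left(I + v\right) + I} = \frac{1}{I + \left(4 + v\right) \left(I + v\right)}$)
$\frac{p{\left(2 - 3,-7 \right)} - 50 \left(- \frac{31}{42}\right)}{31969} = \frac{\frac{1}{\left(-7\right)^{2} + 4 \left(-7\right) + 5 \left(2 - 3\right) + \left(2 - 3\right) \left(-7\right)} - 50 \left(- \frac{31}{42}\right)}{31969} = \left(\frac{1}{49 - 28 + 5 \left(2 - 3\right) + \left(2 - 3\right) \left(-7\right)} - 50 \left(\left(-31\right) \frac{1}{42}\right)\right) \frac{1}{31969} = \left(\frac{1}{49 - 28 + 5 \left(-1\right) - -7} - - \frac{775}{21}\right) \frac{1}{31969} = \left(\frac{1}{49 - 28 - 5 + 7} + \frac{775}{21}\right) \frac{1}{31969} = \left(\frac{1}{23} + \frac{775}{21}\right) \frac{1}{31969} = \frac{17846}{483} \cdot \frac{1}{31969} = \frac{17846}{15441027}$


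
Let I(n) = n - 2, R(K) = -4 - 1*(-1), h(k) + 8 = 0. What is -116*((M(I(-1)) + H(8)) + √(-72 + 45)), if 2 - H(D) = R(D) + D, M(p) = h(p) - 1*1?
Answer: 1392 - 348*I*√3 ≈ 1392.0 - 602.75*I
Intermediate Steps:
h(k) = -8 (h(k) = -8 + 0 = -8)
R(K) = -3 (R(K) = -4 + 1 = -3)
I(n) = -2 + n
M(p) = -9 (M(p) = -8 - 1*1 = -8 - 1 = -9)
H(D) = 5 - D (H(D) = 2 - (-3 + D) = 2 + (3 - D) = 5 - D)
-116*((M(I(-1)) + H(8)) + √(-72 + 45)) = -116*((-9 + (5 - 1*8)) + √(-72 + 45)) = -116*((-9 + (5 - 8)) + √(-27)) = -116*((-9 - 3) + 3*I*√3) = -116*(-12 + 3*I*√3) = 1392 - 348*I*√3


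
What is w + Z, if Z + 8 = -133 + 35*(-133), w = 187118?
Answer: 182322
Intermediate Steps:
Z = -4796 (Z = -8 + (-133 + 35*(-133)) = -8 + (-133 - 4655) = -8 - 4788 = -4796)
w + Z = 187118 - 4796 = 182322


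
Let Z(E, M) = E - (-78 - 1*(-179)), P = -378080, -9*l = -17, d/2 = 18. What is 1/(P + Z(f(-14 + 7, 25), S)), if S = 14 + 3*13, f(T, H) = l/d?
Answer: -324/122530627 ≈ -2.6442e-6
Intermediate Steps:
d = 36 (d = 2*18 = 36)
l = 17/9 (l = -⅑*(-17) = 17/9 ≈ 1.8889)
f(T, H) = 17/324 (f(T, H) = (17/9)/36 = (17/9)*(1/36) = 17/324)
S = 53 (S = 14 + 39 = 53)
Z(E, M) = -101 + E (Z(E, M) = E - (-78 + 179) = E - 1*101 = E - 101 = -101 + E)
1/(P + Z(f(-14 + 7, 25), S)) = 1/(-378080 + (-101 + 17/324)) = 1/(-378080 - 32707/324) = 1/(-122530627/324) = -324/122530627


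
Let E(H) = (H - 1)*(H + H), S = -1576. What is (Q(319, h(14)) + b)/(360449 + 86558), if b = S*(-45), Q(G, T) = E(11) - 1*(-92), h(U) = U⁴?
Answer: 71232/447007 ≈ 0.15935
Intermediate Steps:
E(H) = 2*H*(-1 + H) (E(H) = (-1 + H)*(2*H) = 2*H*(-1 + H))
Q(G, T) = 312 (Q(G, T) = 2*11*(-1 + 11) - 1*(-92) = 2*11*10 + 92 = 220 + 92 = 312)
b = 70920 (b = -1576*(-45) = 70920)
(Q(319, h(14)) + b)/(360449 + 86558) = (312 + 70920)/(360449 + 86558) = 71232/447007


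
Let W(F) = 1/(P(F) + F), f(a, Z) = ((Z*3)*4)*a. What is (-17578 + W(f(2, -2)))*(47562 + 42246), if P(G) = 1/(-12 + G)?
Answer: -4548081702624/2881 ≈ -1.5786e+9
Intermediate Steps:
f(a, Z) = 12*Z*a (f(a, Z) = ((3*Z)*4)*a = (12*Z)*a = 12*Z*a)
W(F) = 1/(F + 1/(-12 + F)) (W(F) = 1/(1/(-12 + F) + F) = 1/(F + 1/(-12 + F)))
(-17578 + W(f(2, -2)))*(47562 + 42246) = (-17578 + (-12 + 12*(-2)*2)/(1 + (12*(-2)*2)*(-12 + 12*(-2)*2)))*(47562 + 42246) = (-17578 + (-12 - 48)/(1 - 48*(-12 - 48)))*89808 = (-17578 - 60/(1 - 48*(-60)))*89808 = (-17578 - 60/(1 + 2880))*89808 = (-17578 - 60/2881)*89808 = -50642278/2881*89808 = -4548081702624/2881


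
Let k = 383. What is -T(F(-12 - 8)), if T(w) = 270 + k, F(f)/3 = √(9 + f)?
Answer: -653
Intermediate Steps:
F(f) = 3*√(9 + f)
T(w) = 653 (T(w) = 270 + 383 = 653)
-T(F(-12 - 8)) = -1*653 = -653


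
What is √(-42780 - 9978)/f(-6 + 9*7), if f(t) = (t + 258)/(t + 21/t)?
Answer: 218*I*√5862/399 ≈ 41.832*I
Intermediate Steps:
f(t) = (258 + t)/(t + 21/t)
√(-42780 - 9978)/f(-6 + 9*7) = √(-42780 - 9978)/(((-6 + 9*7)*(258 + (-6 + 9*7))/(21 + (-6 + 9*7)²))) = √(-52758)/(((-6 + 63)*(258 + (-6 + 63))/(21 + (-6 + 63)²))) = (3*I*√5862)/((57*(258 + 57)/(21 + 57²))) = (3*I*√5862)/((57*315/(21 + 3249))) = (3*I*√5862)/((57*315/3270)) = (3*I*√5862)/((57*(1/3270)*315)) = (3*I*√5862)/(1197/218) = (3*I*√5862)*(218/1197) = 218*I*√5862/399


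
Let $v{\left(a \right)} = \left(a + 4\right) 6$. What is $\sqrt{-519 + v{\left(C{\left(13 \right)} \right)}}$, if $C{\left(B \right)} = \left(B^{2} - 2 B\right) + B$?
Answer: $21$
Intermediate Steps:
$C{\left(B \right)} = B^{2} - B$
$v{\left(a \right)} = 24 + 6 a$ ($v{\left(a \right)} = \left(4 + a\right) 6 = 24 + 6 a$)
$\sqrt{-519 + v{\left(C{\left(13 \right)} \right)}} = \sqrt{-519 + \left(24 + 6 \cdot 13 \left(-1 + 13\right)\right)} = \sqrt{-519 + \left(24 + 6 \cdot 13 \cdot 12\right)} = \sqrt{-519 + \left(24 + 6 \cdot 156\right)} = \sqrt{-519 + \left(24 + 936\right)} = \sqrt{-519 + 960} = \sqrt{441} = 21$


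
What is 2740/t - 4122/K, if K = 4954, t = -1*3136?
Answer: -3312569/1941968 ≈ -1.7058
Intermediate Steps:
t = -3136
2740/t - 4122/K = 2740/(-3136) - 4122/4954 = 2740*(-1/3136) - 4122*1/4954 = -685/784 - 2061/2477 = -3312569/1941968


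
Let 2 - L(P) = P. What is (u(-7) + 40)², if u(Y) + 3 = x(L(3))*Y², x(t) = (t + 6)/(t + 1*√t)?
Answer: -7696 + 41895*I/2 ≈ -7696.0 + 20948.0*I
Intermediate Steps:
L(P) = 2 - P
x(t) = (6 + t)/(t + √t)
u(Y) = -3 + 5*Y²*(-1 - I)/2 (u(Y) = -3 + ((6 + (2 - 1*3))/((2 - 1*3) + √(2 - 1*3)))*Y² = -3 + ((6 + (2 - 3))/((2 - 3) + √(2 - 3)))*Y² = -3 + ((6 - 1)/(-1 + √(-1)))*Y² = -3 + (5/(-1 + I))*Y² = -3 + (((-1 - I)/2)*5)*Y² = -3 + (5*(-1 - I)/2)*Y² = -3 + 5*Y²*(-1 - I)/2)
(u(-7) + 40)² = ((-3 - 5/2*(-7)²*(1 + I)) + 40)² = ((-3 - 5/2*49*(1 + I)) + 40)² = ((-3 + (-245/2 - 245*I/2)) + 40)² = ((-251/2 - 245*I/2) + 40)² = (-171/2 - 245*I/2)²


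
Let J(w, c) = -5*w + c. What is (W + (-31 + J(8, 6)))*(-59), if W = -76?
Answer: 8319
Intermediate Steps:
J(w, c) = c - 5*w
(W + (-31 + J(8, 6)))*(-59) = (-76 + (-31 + (6 - 5*8)))*(-59) = (-76 + (-31 + (6 - 40)))*(-59) = (-76 + (-31 - 34))*(-59) = (-76 - 65)*(-59) = -141*(-59) = 8319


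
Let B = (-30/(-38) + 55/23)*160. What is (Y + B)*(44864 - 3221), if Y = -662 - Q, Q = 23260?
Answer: -426070937502/437 ≈ -9.7499e+8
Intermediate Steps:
Y = -23922 (Y = -662 - 1*23260 = -662 - 23260 = -23922)
B = 222400/437 (B = (-30*(-1/38) + 55*(1/23))*160 = (15/19 + 55/23)*160 = (1390/437)*160 = 222400/437 ≈ 508.92)
(Y + B)*(44864 - 3221) = (-23922 + 222400/437)*(44864 - 3221) = -10231514/437*41643 = -426070937502/437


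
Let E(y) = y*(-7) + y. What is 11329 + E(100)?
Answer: 10729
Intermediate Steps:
E(y) = -6*y (E(y) = -7*y + y = -6*y)
11329 + E(100) = 11329 - 6*100 = 11329 - 600 = 10729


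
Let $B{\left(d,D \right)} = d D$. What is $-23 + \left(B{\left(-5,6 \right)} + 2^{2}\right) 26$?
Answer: $-699$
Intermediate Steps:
$B{\left(d,D \right)} = D d$
$-23 + \left(B{\left(-5,6 \right)} + 2^{2}\right) 26 = -23 + \left(6 \left(-5\right) + 2^{2}\right) 26 = -23 + \left(-30 + 4\right) 26 = -23 - 676 = -699$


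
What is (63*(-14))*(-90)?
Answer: 79380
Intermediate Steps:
(63*(-14))*(-90) = -882*(-90) = 79380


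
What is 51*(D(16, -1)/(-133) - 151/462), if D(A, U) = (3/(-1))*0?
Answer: -2567/154 ≈ -16.669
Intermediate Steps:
D(A, U) = 0 (D(A, U) = (3*(-1))*0 = -3*0 = 0)
51*(D(16, -1)/(-133) - 151/462) = 51*(0/(-133) - 151/462) = 51*(0*(-1/133) - 151*1/462) = 51*(0 - 151/462) = 51*(-151/462) = -2567/154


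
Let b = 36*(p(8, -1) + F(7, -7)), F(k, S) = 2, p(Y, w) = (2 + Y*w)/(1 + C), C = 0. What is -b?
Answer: 144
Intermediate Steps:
p(Y, w) = 2 + Y*w (p(Y, w) = (2 + Y*w)/(1 + 0) = (2 + Y*w)/1 = (2 + Y*w)*1 = 2 + Y*w)
b = -144 (b = 36*((2 + 8*(-1)) + 2) = 36*((2 - 8) + 2) = 36*(-6 + 2) = 36*(-4) = -144)
-b = -1*(-144) = 144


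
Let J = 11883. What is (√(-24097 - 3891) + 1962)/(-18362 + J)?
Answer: -1962/6479 - 2*I*√6997/6479 ≈ -0.30282 - 0.025821*I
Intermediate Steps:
(√(-24097 - 3891) + 1962)/(-18362 + J) = (√(-24097 - 3891) + 1962)/(-18362 + 11883) = (√(-27988) + 1962)/(-6479) = (2*I*√6997 + 1962)*(-1/6479) = (1962 + 2*I*√6997)*(-1/6479) = -1962/6479 - 2*I*√6997/6479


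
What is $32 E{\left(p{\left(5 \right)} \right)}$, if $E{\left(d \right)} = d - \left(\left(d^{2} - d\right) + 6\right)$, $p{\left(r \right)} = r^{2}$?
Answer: $-18592$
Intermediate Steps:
$E{\left(d \right)} = -6 - d^{2} + 2 d$ ($E{\left(d \right)} = d - \left(6 + d^{2} - d\right) = -6 - d^{2} + 2 d$)
$32 E{\left(p{\left(5 \right)} \right)} = 32 \left(-6 - \left(5^{2}\right)^{2} + 2 \cdot 5^{2}\right) = 32 \left(-6 - 25^{2} + 2 \cdot 25\right) = 32 \left(-6 - 625 + 50\right) = 32 \left(-581\right) = -18592$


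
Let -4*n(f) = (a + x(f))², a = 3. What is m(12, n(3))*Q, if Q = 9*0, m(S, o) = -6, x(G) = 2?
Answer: 0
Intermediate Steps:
n(f) = -25/4 (n(f) = -(3 + 2)²/4 = -¼*5² = -¼*25 = -25/4)
Q = 0
m(12, n(3))*Q = -6*0 = 0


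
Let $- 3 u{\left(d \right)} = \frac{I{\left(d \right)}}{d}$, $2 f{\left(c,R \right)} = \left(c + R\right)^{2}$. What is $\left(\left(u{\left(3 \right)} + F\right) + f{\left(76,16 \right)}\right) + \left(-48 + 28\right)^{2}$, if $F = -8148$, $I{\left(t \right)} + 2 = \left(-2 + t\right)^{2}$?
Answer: $- \frac{31643}{9} \approx -3515.9$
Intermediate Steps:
$I{\left(t \right)} = -2 + \left(-2 + t\right)^{2}$
$f{\left(c,R \right)} = \frac{\left(R + c\right)^{2}}{2}$ ($f{\left(c,R \right)} = \frac{\left(c + R\right)^{2}}{2} = \frac{\left(R + c\right)^{2}}{2}$)
$u{\left(d \right)} = - \frac{-2 + \left(-2 + d\right)^{2}}{3 d}$ ($u{\left(d \right)} = - \frac{\left(-2 + \left(-2 + d\right)^{2}\right) \frac{1}{d}}{3} = - \frac{\frac{1}{d} \left(-2 + \left(-2 + d\right)^{2}\right)}{3} = - \frac{-2 + \left(-2 + d\right)^{2}}{3 d}$)
$\left(\left(u{\left(3 \right)} + F\right) + f{\left(76,16 \right)}\right) + \left(-48 + 28\right)^{2} = \left(\left(\frac{2 - \left(-2 + 3\right)^{2}}{3 \cdot 3} - 8148\right) + \frac{\left(16 + 76\right)^{2}}{2}\right) + \left(-48 + 28\right)^{2} = \left(\left(\frac{1}{3} \cdot \frac{1}{3} \left(2 - 1^{2}\right) - 8148\right) + \frac{92^{2}}{2}\right) + \left(-20\right)^{2} = \left(\left(\frac{1}{3} \cdot \frac{1}{3} \left(2 - 1\right) - 8148\right) + \frac{1}{2} \cdot 8464\right) + 400 = \left(\left(\frac{1}{3} \cdot \frac{1}{3} \left(2 - 1\right) - 8148\right) + 4232\right) + 400 = \left(\left(\frac{1}{3} \cdot \frac{1}{3} \cdot 1 - 8148\right) + 4232\right) + 400 = \left(\left(\frac{1}{9} - 8148\right) + 4232\right) + 400 = \left(- \frac{73331}{9} + 4232\right) + 400 = - \frac{35243}{9} + 400 = - \frac{31643}{9}$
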